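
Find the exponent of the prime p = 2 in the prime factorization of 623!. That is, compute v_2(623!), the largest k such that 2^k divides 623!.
v_2(623!) = 616

Legendre's formula: v_p(n!) = Σ_{k ≥ 1} ⌊n / p^k⌋. For p = 2, n = 623, the terms are:
  ⌊623/2^1⌋ = ⌊623/2⌋ = 311
  ⌊623/2^2⌋ = ⌊623/4⌋ = 155
  ⌊623/2^3⌋ = ⌊623/8⌋ = 77
  ⌊623/2^4⌋ = ⌊623/16⌋ = 38
  ⌊623/2^5⌋ = ⌊623/32⌋ = 19
  ⌊623/2^6⌋ = ⌊623/64⌋ = 9
  ⌊623/2^7⌋ = ⌊623/128⌋ = 4
  ⌊623/2^8⌋ = ⌊623/256⌋ = 2
  ⌊623/2^9⌋ = ⌊623/512⌋ = 1
(the next term ⌊623/2^10⌋ = 0, terminating the sum). Summing: v_2(623!) = 311 + 155 + 77 + 38 + 19 + 9 + 4 + 2 + 1 = 616.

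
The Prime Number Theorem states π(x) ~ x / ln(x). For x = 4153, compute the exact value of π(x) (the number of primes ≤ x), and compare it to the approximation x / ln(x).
π(4153) = 571;  x/ln(x) ≈ 498.46;  relative error ≈ 12.70%.

Directly count primes up to 4153: π(4153) = 571. The PNT approximation gives 4153/ln(4153) ≈ 4153/8.33159 ≈ 498.46. Relative error (π(x) − x/ln(x)) / π(x) ≈ 12.70%; the approximation is known to undercount slightly (Li(x) is a better estimate).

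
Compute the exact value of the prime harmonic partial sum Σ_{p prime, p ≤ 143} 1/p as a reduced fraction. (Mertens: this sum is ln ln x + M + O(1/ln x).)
Σ 1/p = 18825509850919239131453102166593625244431364344421618363/10014646650599190067509233131649940057366334653200433090

π(143) = 34, so the primes ≤ 143 are [2, 3, 5, 7, 11, 13, 17, 19, 23, 29, 31, 37, 41, 43, 47, 53, 59, 61, 67, 71, 73, 79, 83, 89, 97, 101, 103, 107, 109, 113, 127, 131, 137, 139]. Summing 1/p over these primes: 18825509850919239131453102166593625244431364344421618363/10014646650599190067509233131649940057366334653200433090 ≈ 1.8798. Mertens estimate ln ln(143) + 0.2615 ≈ 1.8635.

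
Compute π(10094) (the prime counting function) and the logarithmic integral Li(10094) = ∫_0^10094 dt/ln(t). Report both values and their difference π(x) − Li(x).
π(10094) = 1239;  Li(10094) ≈ 1256.34;  π(x) − Li(x) ≈ -17.34.

Direct count of primes ≤ 10094 gives π(10094) = 1239. Numerical evaluation of the logarithmic integral gives Li(10094) ≈ 1256.34. The difference π(x) − Li(x) ≈ -17.34 is typically negative for small/moderate x (Li(x) overestimates), though Littlewood's theorem shows this sign changes infinitely often.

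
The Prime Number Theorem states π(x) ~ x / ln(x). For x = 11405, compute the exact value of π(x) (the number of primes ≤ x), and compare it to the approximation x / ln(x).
π(11405) = 1376;  x/ln(x) ≈ 1220.86;  relative error ≈ 11.28%.

Directly count primes up to 11405: π(11405) = 1376. The PNT approximation gives 11405/ln(11405) ≈ 11405/9.34181 ≈ 1220.86. Relative error (π(x) − x/ln(x)) / π(x) ≈ 11.28%; the approximation is known to undercount slightly (Li(x) is a better estimate).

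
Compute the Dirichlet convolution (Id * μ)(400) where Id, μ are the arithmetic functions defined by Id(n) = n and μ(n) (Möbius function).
(Id * μ)(400) = 160

Divisors of 400: [1, 2, 4, 5, 8, 10, 16, 20, 25, 40, 50, 80, 100, 200, 400]. For each d | 400:
  d = 1: Id(1) · μ(400/1) = 1 · 0 = 0
  d = 2: Id(2) · μ(400/2) = 2 · 0 = 0
  d = 4: Id(4) · μ(400/4) = 4 · 0 = 0
  d = 5: Id(5) · μ(400/5) = 5 · 0 = 0
  d = 8: Id(8) · μ(400/8) = 8 · 0 = 0
  d = 10: Id(10) · μ(400/10) = 10 · 0 = 0
  d = 16: Id(16) · μ(400/16) = 16 · 0 = 0
  d = 20: Id(20) · μ(400/20) = 20 · 0 = 0
  d = 25: Id(25) · μ(400/25) = 25 · 0 = 0
  d = 40: Id(40) · μ(400/40) = 40 · 1 = 40
  d = 50: Id(50) · μ(400/50) = 50 · 0 = 0
  d = 80: Id(80) · μ(400/80) = 80 · -1 = -80
  d = 100: Id(100) · μ(400/100) = 100 · 0 = 0
  d = 200: Id(200) · μ(400/200) = 200 · -1 = -200
  d = 400: Id(400) · μ(400/400) = 400 · 1 = 400
Summing: (Id * μ)(400) = 0 + 0 + 0 + 0 + 0 + 0 + 0 + 0 + 0 + 40 + 0 + -80 + 0 + -200 + 400 = 160.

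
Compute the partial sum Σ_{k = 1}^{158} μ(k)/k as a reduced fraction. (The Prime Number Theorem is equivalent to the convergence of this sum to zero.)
Σ μ(k)/k = 11043365287080119932070420984761831999214006413190917276901/1684531761605594992411227004188178295812265268947141782020470

Values of μ(k) for 1 ≤ k ≤ 158: μ(1) = 1, μ(2) = -1, μ(3) = -1, μ(5) = -1, μ(6) = 1, μ(7) = -1, μ(10) = 1, μ(11) = -1, μ(13) = -1, μ(14) = 1, μ(15) = 1, μ(17) = -1, μ(19) = -1, μ(21) = 1, μ(22) = 1, μ(23) = -1, μ(26) = 1, μ(29) = -1, μ(30) = -1, μ(31) = -1, μ(33) = 1, μ(34) = 1, μ(35) = 1, μ(37) = -1, μ(38) = 1, μ(39) = 1, μ(41) = -1, μ(42) = -1, μ(43) = -1, μ(46) = 1, μ(47) = -1, μ(51) = 1, μ(53) = -1, μ(55) = 1, μ(57) = 1, μ(58) = 1, μ(59) = -1, μ(61) = -1, μ(62) = 1, μ(65) = 1, μ(66) = -1, μ(67) = -1, μ(69) = 1, μ(70) = -1, μ(71) = -1, μ(73) = -1, μ(74) = 1, μ(77) = 1, μ(78) = -1, μ(79) = -1, μ(82) = 1, μ(83) = -1, μ(85) = 1, μ(86) = 1, μ(87) = 1, μ(89) = -1, μ(91) = 1, μ(93) = 1, μ(94) = 1, μ(95) = 1, μ(97) = -1, μ(101) = -1, μ(102) = -1, μ(103) = -1, μ(105) = -1, μ(106) = 1, μ(107) = -1, μ(109) = -1, μ(110) = -1, μ(111) = 1, μ(113) = -1, μ(114) = -1, μ(115) = 1, μ(118) = 1, μ(119) = 1, μ(122) = 1, μ(123) = 1, μ(127) = -1, μ(129) = 1, μ(130) = -1, μ(131) = -1, μ(133) = 1, μ(134) = 1, μ(137) = -1, μ(138) = -1, μ(139) = -1, μ(141) = 1, μ(142) = 1, μ(143) = 1, μ(145) = 1, μ(146) = 1, μ(149) = -1, μ(151) = -1, μ(154) = -1, μ(155) = 1, μ(157) = -1, μ(158) = 1, with μ = 0 on non-squarefree integers. Summing μ(k)/k for k where μ(k) ≠ 0 gives 11043365287080119932070420984761831999214006413190917276901/1684531761605594992411227004188178295812265268947141782020470 ≈ 0.0066. (PNT ⟺ this sum → 0 as n → ∞.)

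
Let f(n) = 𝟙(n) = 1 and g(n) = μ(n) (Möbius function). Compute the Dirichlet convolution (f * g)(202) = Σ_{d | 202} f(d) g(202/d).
(𝟙 * μ)(202) = 0

Divisors of 202: [1, 2, 101, 202]. For each d | 202:
  d = 1: 𝟙(1) · μ(202/1) = 1 · 1 = 1
  d = 2: 𝟙(2) · μ(202/2) = 1 · -1 = -1
  d = 101: 𝟙(101) · μ(202/101) = 1 · -1 = -1
  d = 202: 𝟙(202) · μ(202/202) = 1 · 1 = 1
Summing: (𝟙 * μ)(202) = 1 + -1 + -1 + 1 = 0.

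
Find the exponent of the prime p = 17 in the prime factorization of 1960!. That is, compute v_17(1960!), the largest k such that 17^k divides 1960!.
v_17(1960!) = 121

Legendre's formula: v_p(n!) = Σ_{k ≥ 1} ⌊n / p^k⌋. For p = 17, n = 1960, the terms are:
  ⌊1960/17^1⌋ = ⌊1960/17⌋ = 115
  ⌊1960/17^2⌋ = ⌊1960/289⌋ = 6
(the next term ⌊1960/17^3⌋ = 0, terminating the sum). Summing: v_17(1960!) = 115 + 6 = 121.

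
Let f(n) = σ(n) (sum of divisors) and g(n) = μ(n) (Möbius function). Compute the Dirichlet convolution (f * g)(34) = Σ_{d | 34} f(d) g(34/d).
(σ * μ)(34) = 34

Divisors of 34: [1, 2, 17, 34]. For each d | 34:
  d = 1: σ(1) · μ(34/1) = 1 · 1 = 1
  d = 2: σ(2) · μ(34/2) = 3 · -1 = -3
  d = 17: σ(17) · μ(34/17) = 18 · -1 = -18
  d = 34: σ(34) · μ(34/34) = 54 · 1 = 54
Summing: (σ * μ)(34) = 1 + -3 + -18 + 54 = 34.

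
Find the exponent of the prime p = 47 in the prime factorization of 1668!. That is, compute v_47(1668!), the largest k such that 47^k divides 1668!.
v_47(1668!) = 35

Legendre's formula: v_p(n!) = Σ_{k ≥ 1} ⌊n / p^k⌋. For p = 47, n = 1668, the terms are:
  ⌊1668/47^1⌋ = ⌊1668/47⌋ = 35
(the next term ⌊1668/47^2⌋ = 0, terminating the sum). Summing: v_47(1668!) = 35 = 35.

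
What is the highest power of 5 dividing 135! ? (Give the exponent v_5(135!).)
v_5(135!) = 33

Legendre's formula: v_p(n!) = Σ_{k ≥ 1} ⌊n / p^k⌋. For p = 5, n = 135, the terms are:
  ⌊135/5^1⌋ = ⌊135/5⌋ = 27
  ⌊135/5^2⌋ = ⌊135/25⌋ = 5
  ⌊135/5^3⌋ = ⌊135/125⌋ = 1
(the next term ⌊135/5^4⌋ = 0, terminating the sum). Summing: v_5(135!) = 27 + 5 + 1 = 33.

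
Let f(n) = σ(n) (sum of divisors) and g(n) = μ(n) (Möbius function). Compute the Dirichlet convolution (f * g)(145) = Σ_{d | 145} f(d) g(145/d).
(σ * μ)(145) = 145

Divisors of 145: [1, 5, 29, 145]. For each d | 145:
  d = 1: σ(1) · μ(145/1) = 1 · 1 = 1
  d = 5: σ(5) · μ(145/5) = 6 · -1 = -6
  d = 29: σ(29) · μ(145/29) = 30 · -1 = -30
  d = 145: σ(145) · μ(145/145) = 180 · 1 = 180
Summing: (σ * μ)(145) = 1 + -6 + -30 + 180 = 145.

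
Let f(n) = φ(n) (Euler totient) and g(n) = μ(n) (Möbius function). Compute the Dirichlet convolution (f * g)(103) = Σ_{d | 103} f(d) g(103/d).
(φ * μ)(103) = 101

Divisors of 103: [1, 103]. For each d | 103:
  d = 1: φ(1) · μ(103/1) = 1 · -1 = -1
  d = 103: φ(103) · μ(103/103) = 102 · 1 = 102
Summing: (φ * μ)(103) = -1 + 102 = 101.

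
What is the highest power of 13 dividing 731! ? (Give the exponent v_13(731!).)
v_13(731!) = 60

Legendre's formula: v_p(n!) = Σ_{k ≥ 1} ⌊n / p^k⌋. For p = 13, n = 731, the terms are:
  ⌊731/13^1⌋ = ⌊731/13⌋ = 56
  ⌊731/13^2⌋ = ⌊731/169⌋ = 4
(the next term ⌊731/13^3⌋ = 0, terminating the sum). Summing: v_13(731!) = 56 + 4 = 60.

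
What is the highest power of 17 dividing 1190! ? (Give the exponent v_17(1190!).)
v_17(1190!) = 74

Legendre's formula: v_p(n!) = Σ_{k ≥ 1} ⌊n / p^k⌋. For p = 17, n = 1190, the terms are:
  ⌊1190/17^1⌋ = ⌊1190/17⌋ = 70
  ⌊1190/17^2⌋ = ⌊1190/289⌋ = 4
(the next term ⌊1190/17^3⌋ = 0, terminating the sum). Summing: v_17(1190!) = 70 + 4 = 74.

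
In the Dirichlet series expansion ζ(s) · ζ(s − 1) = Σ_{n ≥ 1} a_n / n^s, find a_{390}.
σ(390) = 1008

In the product (Σ m^0/m^s)(Σ k / k^s) = Σ (Σ_{d | n} d) / n^s, the coefficient of 1/n^s is σ(n) = Σ_{d | n} d. For n = 390, divisors are [1, 2, 3, 5, 6, 10, 13, 15, 26, 30, 39, 65, 78, 130, 195, 390]; summing: σ(390) = 1008.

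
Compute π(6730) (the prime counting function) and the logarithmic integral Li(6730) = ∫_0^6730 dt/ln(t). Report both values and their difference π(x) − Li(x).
π(6730) = 867;  Li(6730) ≈ 883.77;  π(x) − Li(x) ≈ -16.77.

Direct count of primes ≤ 6730 gives π(6730) = 867. Numerical evaluation of the logarithmic integral gives Li(6730) ≈ 883.77. The difference π(x) − Li(x) ≈ -16.77 is typically negative for small/moderate x (Li(x) overestimates), though Littlewood's theorem shows this sign changes infinitely often.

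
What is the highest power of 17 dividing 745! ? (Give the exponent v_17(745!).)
v_17(745!) = 45

Legendre's formula: v_p(n!) = Σ_{k ≥ 1} ⌊n / p^k⌋. For p = 17, n = 745, the terms are:
  ⌊745/17^1⌋ = ⌊745/17⌋ = 43
  ⌊745/17^2⌋ = ⌊745/289⌋ = 2
(the next term ⌊745/17^3⌋ = 0, terminating the sum). Summing: v_17(745!) = 43 + 2 = 45.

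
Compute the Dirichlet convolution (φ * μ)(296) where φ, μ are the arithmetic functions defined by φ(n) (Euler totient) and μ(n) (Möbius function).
(φ * μ)(296) = 70

Divisors of 296: [1, 2, 4, 8, 37, 74, 148, 296]. For each d | 296:
  d = 1: φ(1) · μ(296/1) = 1 · 0 = 0
  d = 2: φ(2) · μ(296/2) = 1 · 0 = 0
  d = 4: φ(4) · μ(296/4) = 2 · 1 = 2
  d = 8: φ(8) · μ(296/8) = 4 · -1 = -4
  d = 37: φ(37) · μ(296/37) = 36 · 0 = 0
  d = 74: φ(74) · μ(296/74) = 36 · 0 = 0
  d = 148: φ(148) · μ(296/148) = 72 · -1 = -72
  d = 296: φ(296) · μ(296/296) = 144 · 1 = 144
Summing: (φ * μ)(296) = 0 + 0 + 2 + -4 + 0 + 0 + -72 + 144 = 70.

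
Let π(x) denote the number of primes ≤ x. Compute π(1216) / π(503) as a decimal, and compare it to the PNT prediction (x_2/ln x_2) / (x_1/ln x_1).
π(1216)/π(503) = 198/96 ≈ 2.0625;  PNT prediction ≈ 2.1171.

π(503) = 96 and π(1216) = 198, so π(1216)/π(503) ≈ 2.0625. The PNT-predicted ratio is (1216/ln(1216)) / (503/ln(503)) ≈ 2.1171. The two agree to within a few percent, as expected.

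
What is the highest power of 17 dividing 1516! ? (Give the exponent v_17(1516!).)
v_17(1516!) = 94

Legendre's formula: v_p(n!) = Σ_{k ≥ 1} ⌊n / p^k⌋. For p = 17, n = 1516, the terms are:
  ⌊1516/17^1⌋ = ⌊1516/17⌋ = 89
  ⌊1516/17^2⌋ = ⌊1516/289⌋ = 5
(the next term ⌊1516/17^3⌋ = 0, terminating the sum). Summing: v_17(1516!) = 89 + 5 = 94.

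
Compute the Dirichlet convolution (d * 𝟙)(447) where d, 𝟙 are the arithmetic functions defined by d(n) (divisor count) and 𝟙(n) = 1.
(d * 𝟙)(447) = 9

Divisors of 447: [1, 3, 149, 447]. For each d | 447:
  d = 1: d(1) · 𝟙(447/1) = 1 · 1 = 1
  d = 3: d(3) · 𝟙(447/3) = 2 · 1 = 2
  d = 149: d(149) · 𝟙(447/149) = 2 · 1 = 2
  d = 447: d(447) · 𝟙(447/447) = 4 · 1 = 4
Summing: (d * 𝟙)(447) = 1 + 2 + 2 + 4 = 9.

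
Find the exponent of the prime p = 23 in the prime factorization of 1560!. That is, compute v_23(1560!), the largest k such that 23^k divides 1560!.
v_23(1560!) = 69

Legendre's formula: v_p(n!) = Σ_{k ≥ 1} ⌊n / p^k⌋. For p = 23, n = 1560, the terms are:
  ⌊1560/23^1⌋ = ⌊1560/23⌋ = 67
  ⌊1560/23^2⌋ = ⌊1560/529⌋ = 2
(the next term ⌊1560/23^3⌋ = 0, terminating the sum). Summing: v_23(1560!) = 67 + 2 = 69.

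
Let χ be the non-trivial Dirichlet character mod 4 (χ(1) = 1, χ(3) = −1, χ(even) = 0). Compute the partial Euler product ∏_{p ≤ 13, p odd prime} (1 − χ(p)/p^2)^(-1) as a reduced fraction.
∏ = 143143/156160

The odd primes p ≤ 13 are [3, 5, 7, 11, 13]. For each, χ(p) = 1 if p ≡ 1 mod 4, χ(p) = −1 if p ≡ 3 mod 4. Taking (1 − χ(p)/p^2)^(-1) = p^2/(p^2 − χ(p)): (1 − (-1)/3^2)^(-1) · (1 − (1)/5^2)^(-1) · (1 − (-1)/7^2)^(-1) · (1 − (-1)/11^2)^(-1) · (1 − (1)/13^2)^(-1) = 143143/156160.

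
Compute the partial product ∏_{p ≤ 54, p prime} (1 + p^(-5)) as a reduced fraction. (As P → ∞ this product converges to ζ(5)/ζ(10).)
∏ = 32347597211284988160480267437380591091977322089812731895007080802055947812864/31226639806314720763085693561071542877365250131832357293968847568717289128655

The primes p ≤ 54 are [2, 3, 5, 7, 11, 13, 17, 19, 23, 29, 31, 37, 41, 43, 47, 53]. For each, (1 + 1/p^5) = (p^5 + 1)/p^5. Multiplying these fractions over p ∈ [2, 3, 5, 7, 11, 13, 17, 19, 23, 29, 31, 37, 41, 43, 47, 53] gives 32347597211284988160480267437380591091977322089812731895007080802055947812864/31226639806314720763085693561071542877365250131832357293968847568717289128655. (In the limit P → ∞ this tends to ζ(5)/ζ(10).)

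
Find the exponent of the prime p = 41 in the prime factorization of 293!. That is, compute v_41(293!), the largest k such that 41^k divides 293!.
v_41(293!) = 7

Legendre's formula: v_p(n!) = Σ_{k ≥ 1} ⌊n / p^k⌋. For p = 41, n = 293, the terms are:
  ⌊293/41^1⌋ = ⌊293/41⌋ = 7
(the next term ⌊293/41^2⌋ = 0, terminating the sum). Summing: v_41(293!) = 7 = 7.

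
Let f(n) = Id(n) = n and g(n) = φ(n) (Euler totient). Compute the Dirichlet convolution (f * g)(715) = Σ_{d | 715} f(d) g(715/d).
(Id * φ)(715) = 4725

Divisors of 715: [1, 5, 11, 13, 55, 65, 143, 715]. For each d | 715:
  d = 1: Id(1) · φ(715/1) = 1 · 480 = 480
  d = 5: Id(5) · φ(715/5) = 5 · 120 = 600
  d = 11: Id(11) · φ(715/11) = 11 · 48 = 528
  d = 13: Id(13) · φ(715/13) = 13 · 40 = 520
  d = 55: Id(55) · φ(715/55) = 55 · 12 = 660
  d = 65: Id(65) · φ(715/65) = 65 · 10 = 650
  d = 143: Id(143) · φ(715/143) = 143 · 4 = 572
  d = 715: Id(715) · φ(715/715) = 715 · 1 = 715
Summing: (Id * φ)(715) = 480 + 600 + 528 + 520 + 660 + 650 + 572 + 715 = 4725.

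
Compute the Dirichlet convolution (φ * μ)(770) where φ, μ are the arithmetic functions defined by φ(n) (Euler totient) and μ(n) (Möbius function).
(φ * μ)(770) = 0

Divisors of 770: [1, 2, 5, 7, 10, 11, 14, 22, 35, 55, 70, 77, 110, 154, 385, 770]. For each d | 770:
  d = 1: φ(1) · μ(770/1) = 1 · 1 = 1
  d = 2: φ(2) · μ(770/2) = 1 · -1 = -1
  d = 5: φ(5) · μ(770/5) = 4 · -1 = -4
  d = 7: φ(7) · μ(770/7) = 6 · -1 = -6
  d = 10: φ(10) · μ(770/10) = 4 · 1 = 4
  d = 11: φ(11) · μ(770/11) = 10 · -1 = -10
  d = 14: φ(14) · μ(770/14) = 6 · 1 = 6
  d = 22: φ(22) · μ(770/22) = 10 · 1 = 10
  d = 35: φ(35) · μ(770/35) = 24 · 1 = 24
  d = 55: φ(55) · μ(770/55) = 40 · 1 = 40
  d = 70: φ(70) · μ(770/70) = 24 · -1 = -24
  d = 77: φ(77) · μ(770/77) = 60 · 1 = 60
  d = 110: φ(110) · μ(770/110) = 40 · -1 = -40
  d = 154: φ(154) · μ(770/154) = 60 · -1 = -60
  d = 385: φ(385) · μ(770/385) = 240 · -1 = -240
  d = 770: φ(770) · μ(770/770) = 240 · 1 = 240
Summing: (φ * μ)(770) = 1 + -1 + -4 + -6 + 4 + -10 + 6 + 10 + 24 + 40 + -24 + 60 + -40 + -60 + -240 + 240 = 0.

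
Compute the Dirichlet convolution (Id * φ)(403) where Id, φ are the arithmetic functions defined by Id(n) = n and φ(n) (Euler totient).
(Id * φ)(403) = 1525

Divisors of 403: [1, 13, 31, 403]. For each d | 403:
  d = 1: Id(1) · φ(403/1) = 1 · 360 = 360
  d = 13: Id(13) · φ(403/13) = 13 · 30 = 390
  d = 31: Id(31) · φ(403/31) = 31 · 12 = 372
  d = 403: Id(403) · φ(403/403) = 403 · 1 = 403
Summing: (Id * φ)(403) = 360 + 390 + 372 + 403 = 1525.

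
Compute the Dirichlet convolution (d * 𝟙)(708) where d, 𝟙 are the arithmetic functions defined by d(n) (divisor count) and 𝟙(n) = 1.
(d * 𝟙)(708) = 54

Divisors of 708: [1, 2, 3, 4, 6, 12, 59, 118, 177, 236, 354, 708]. For each d | 708:
  d = 1: d(1) · 𝟙(708/1) = 1 · 1 = 1
  d = 2: d(2) · 𝟙(708/2) = 2 · 1 = 2
  d = 3: d(3) · 𝟙(708/3) = 2 · 1 = 2
  d = 4: d(4) · 𝟙(708/4) = 3 · 1 = 3
  d = 6: d(6) · 𝟙(708/6) = 4 · 1 = 4
  d = 12: d(12) · 𝟙(708/12) = 6 · 1 = 6
  d = 59: d(59) · 𝟙(708/59) = 2 · 1 = 2
  d = 118: d(118) · 𝟙(708/118) = 4 · 1 = 4
  d = 177: d(177) · 𝟙(708/177) = 4 · 1 = 4
  d = 236: d(236) · 𝟙(708/236) = 6 · 1 = 6
  d = 354: d(354) · 𝟙(708/354) = 8 · 1 = 8
  d = 708: d(708) · 𝟙(708/708) = 12 · 1 = 12
Summing: (d * 𝟙)(708) = 1 + 2 + 2 + 3 + 4 + 6 + 2 + 4 + 4 + 6 + 8 + 12 = 54.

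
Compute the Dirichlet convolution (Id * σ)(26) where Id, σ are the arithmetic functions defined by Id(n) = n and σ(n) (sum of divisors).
(Id * σ)(26) = 135

Divisors of 26: [1, 2, 13, 26]. For each d | 26:
  d = 1: Id(1) · σ(26/1) = 1 · 42 = 42
  d = 2: Id(2) · σ(26/2) = 2 · 14 = 28
  d = 13: Id(13) · σ(26/13) = 13 · 3 = 39
  d = 26: Id(26) · σ(26/26) = 26 · 1 = 26
Summing: (Id * σ)(26) = 42 + 28 + 39 + 26 = 135.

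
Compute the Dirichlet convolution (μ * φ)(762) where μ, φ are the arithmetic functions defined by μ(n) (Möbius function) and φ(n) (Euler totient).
(μ * φ)(762) = 0

Divisors of 762: [1, 2, 3, 6, 127, 254, 381, 762]. For each d | 762:
  d = 1: μ(1) · φ(762/1) = 1 · 252 = 252
  d = 2: μ(2) · φ(762/2) = -1 · 252 = -252
  d = 3: μ(3) · φ(762/3) = -1 · 126 = -126
  d = 6: μ(6) · φ(762/6) = 1 · 126 = 126
  d = 127: μ(127) · φ(762/127) = -1 · 2 = -2
  d = 254: μ(254) · φ(762/254) = 1 · 2 = 2
  d = 381: μ(381) · φ(762/381) = 1 · 1 = 1
  d = 762: μ(762) · φ(762/762) = -1 · 1 = -1
Summing: (μ * φ)(762) = 252 + -252 + -126 + 126 + -2 + 2 + 1 + -1 = 0.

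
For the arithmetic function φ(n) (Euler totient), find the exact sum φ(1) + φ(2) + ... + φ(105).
Σ_{n ≤ 105} φ(n) = 3374

Compute φ(n) for each 1 ≤ n ≤ 105: φ(1) = 1, φ(2) = 1, φ(3) = 2, φ(4) = 2, φ(5) = 4, φ(6) = 2, φ(7) = 6, φ(8) = 4, φ(9) = 6, φ(10) = 4, φ(11) = 10, φ(12) = 4, φ(13) = 12, φ(14) = 6, φ(15) = 8, φ(16) = 8, φ(17) = 16, φ(18) = 6, φ(19) = 18, φ(20) = 8, φ(21) = 12, φ(22) = 10, φ(23) = 22, φ(24) = 8, φ(25) = 20, φ(26) = 12, φ(27) = 18, φ(28) = 12, φ(29) = 28, φ(30) = 8, φ(31) = 30, φ(32) = 16, φ(33) = 20, φ(34) = 16, φ(35) = 24, φ(36) = 12, φ(37) = 36, φ(38) = 18, φ(39) = 24, φ(40) = 16, φ(41) = 40, φ(42) = 12, φ(43) = 42, φ(44) = 20, φ(45) = 24, φ(46) = 22, φ(47) = 46, φ(48) = 16, φ(49) = 42, φ(50) = 20, φ(51) = 32, φ(52) = 24, φ(53) = 52, φ(54) = 18, φ(55) = 40, φ(56) = 24, φ(57) = 36, φ(58) = 28, φ(59) = 58, φ(60) = 16, φ(61) = 60, φ(62) = 30, φ(63) = 36, φ(64) = 32, φ(65) = 48, φ(66) = 20, φ(67) = 66, φ(68) = 32, φ(69) = 44, φ(70) = 24, φ(71) = 70, φ(72) = 24, φ(73) = 72, φ(74) = 36, φ(75) = 40, φ(76) = 36, φ(77) = 60, φ(78) = 24, φ(79) = 78, φ(80) = 32, φ(81) = 54, φ(82) = 40, φ(83) = 82, φ(84) = 24, φ(85) = 64, φ(86) = 42, φ(87) = 56, φ(88) = 40, φ(89) = 88, φ(90) = 24, φ(91) = 72, φ(92) = 44, φ(93) = 60, φ(94) = 46, φ(95) = 72, φ(96) = 32, φ(97) = 96, φ(98) = 42, φ(99) = 60, φ(100) = 40, φ(101) = 100, φ(102) = 32, φ(103) = 102, φ(104) = 48, φ(105) = 48. Summing all 105 values: 3374. (Average order: Σ_{n ≤ x} φ(n) ~ (3/π²) x². For x = 105, (3/π²)·105² ≈ 3351.20.)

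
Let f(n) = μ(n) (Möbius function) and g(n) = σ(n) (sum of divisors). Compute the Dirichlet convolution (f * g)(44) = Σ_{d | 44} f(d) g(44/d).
(μ * σ)(44) = 44

Divisors of 44: [1, 2, 4, 11, 22, 44]. For each d | 44:
  d = 1: μ(1) · σ(44/1) = 1 · 84 = 84
  d = 2: μ(2) · σ(44/2) = -1 · 36 = -36
  d = 4: μ(4) · σ(44/4) = 0 · 12 = 0
  d = 11: μ(11) · σ(44/11) = -1 · 7 = -7
  d = 22: μ(22) · σ(44/22) = 1 · 3 = 3
  d = 44: μ(44) · σ(44/44) = 0 · 1 = 0
Summing: (μ * σ)(44) = 84 + -36 + 0 + -7 + 3 + 0 = 44.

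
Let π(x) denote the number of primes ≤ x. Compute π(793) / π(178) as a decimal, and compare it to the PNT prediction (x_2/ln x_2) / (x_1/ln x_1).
π(793)/π(178) = 138/40 ≈ 3.4500;  PNT prediction ≈ 3.4580.

π(178) = 40 and π(793) = 138, so π(793)/π(178) ≈ 3.4500. The PNT-predicted ratio is (793/ln(793)) / (178/ln(178)) ≈ 3.4580. The two agree to within a few percent, as expected.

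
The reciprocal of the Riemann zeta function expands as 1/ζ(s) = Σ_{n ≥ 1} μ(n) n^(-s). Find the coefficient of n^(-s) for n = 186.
μ(186) = -1

Factor n = 186 = 2 · 3 · 31. μ(n) = 0 if any exponent ≥ 2 (not squarefree); otherwise μ(n) = (−1)^{ω(n)} where ω(n) is the number of distinct prime factors. Applying: μ(186) = -1.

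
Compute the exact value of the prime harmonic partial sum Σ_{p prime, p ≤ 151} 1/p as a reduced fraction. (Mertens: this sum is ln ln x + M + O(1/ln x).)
Σ 1/p = 426559540131011718238816115585684956391671166781102121476137/225319534991831177328890236228992001350685163362356544091910

π(151) = 36, so the primes ≤ 151 are [2, 3, 5, 7, 11, 13, 17, 19, 23, 29, 31, 37, 41, 43, 47, 53, 59, 61, 67, 71, 73, 79, 83, 89, 97, 101, 103, 107, 109, 113, 127, 131, 137, 139, 149, 151]. Summing 1/p over these primes: 426559540131011718238816115585684956391671166781102121476137/225319534991831177328890236228992001350685163362356544091910 ≈ 1.8931. Mertens estimate ln ln(151) + 0.2615 ≈ 1.8744.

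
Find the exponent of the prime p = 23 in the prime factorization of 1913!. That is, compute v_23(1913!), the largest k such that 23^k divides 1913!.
v_23(1913!) = 86

Legendre's formula: v_p(n!) = Σ_{k ≥ 1} ⌊n / p^k⌋. For p = 23, n = 1913, the terms are:
  ⌊1913/23^1⌋ = ⌊1913/23⌋ = 83
  ⌊1913/23^2⌋ = ⌊1913/529⌋ = 3
(the next term ⌊1913/23^3⌋ = 0, terminating the sum). Summing: v_23(1913!) = 83 + 3 = 86.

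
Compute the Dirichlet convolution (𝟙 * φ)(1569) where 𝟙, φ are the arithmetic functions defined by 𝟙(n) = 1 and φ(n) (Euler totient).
(𝟙 * φ)(1569) = 1569

Divisors of 1569: [1, 3, 523, 1569]. For each d | 1569:
  d = 1: 𝟙(1) · φ(1569/1) = 1 · 1044 = 1044
  d = 3: 𝟙(3) · φ(1569/3) = 1 · 522 = 522
  d = 523: 𝟙(523) · φ(1569/523) = 1 · 2 = 2
  d = 1569: 𝟙(1569) · φ(1569/1569) = 1 · 1 = 1
Summing: (𝟙 * φ)(1569) = 1044 + 522 + 2 + 1 = 1569.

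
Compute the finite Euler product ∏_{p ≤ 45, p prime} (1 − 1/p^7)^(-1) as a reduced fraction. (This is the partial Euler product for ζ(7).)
∏ = 45646702807467713699372033067809267220048714619200580949120845685181752370766160993819090186875/45268741527906747399557358241617585589782139439825822687873840391576296184501153303048882388992

The primes p ≤ 45 are [2, 3, 5, 7, 11, 13, 17, 19, 23, 29, 31, 37, 41, 43]. For each prime, (1 − 1/p^7)^(-1) = p^7 / (p^7 − 1). The product is (1 − 1/2^7)^(-1), (1 − 1/3^7)^(-1), (1 − 1/5^7)^(-1), (1 − 1/7^7)^(-1), (1 − 1/11^7)^(-1), (1 − 1/13^7)^(-1), (1 − 1/17^7)^(-1), (1 − 1/19^7)^(-1), (1 − 1/23^7)^(-1), (1 − 1/29^7)^(-1), (1 − 1/31^7)^(-1), (1 − 1/37^7)^(-1), (1 − 1/41^7)^(-1), (1 − 1/43^7)^(-1) = ∏ p^7 / (p^7 − 1) = 45646702807467713699372033067809267220048714619200580949120845685181752370766160993819090186875/45268741527906747399557358241617585589782139439825822687873840391576296184501153303048882388992.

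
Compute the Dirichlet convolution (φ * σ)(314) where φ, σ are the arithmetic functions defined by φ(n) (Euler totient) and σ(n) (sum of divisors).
(φ * σ)(314) = 1256

Divisors of 314: [1, 2, 157, 314]. For each d | 314:
  d = 1: φ(1) · σ(314/1) = 1 · 474 = 474
  d = 2: φ(2) · σ(314/2) = 1 · 158 = 158
  d = 157: φ(157) · σ(314/157) = 156 · 3 = 468
  d = 314: φ(314) · σ(314/314) = 156 · 1 = 156
Summing: (φ * σ)(314) = 474 + 158 + 468 + 156 = 1256.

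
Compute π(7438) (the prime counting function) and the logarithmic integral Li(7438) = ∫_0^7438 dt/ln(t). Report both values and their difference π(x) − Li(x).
π(7438) = 942;  Li(7438) ≈ 963.63;  π(x) − Li(x) ≈ -21.63.

Direct count of primes ≤ 7438 gives π(7438) = 942. Numerical evaluation of the logarithmic integral gives Li(7438) ≈ 963.63. The difference π(x) − Li(x) ≈ -21.63 is typically negative for small/moderate x (Li(x) overestimates), though Littlewood's theorem shows this sign changes infinitely often.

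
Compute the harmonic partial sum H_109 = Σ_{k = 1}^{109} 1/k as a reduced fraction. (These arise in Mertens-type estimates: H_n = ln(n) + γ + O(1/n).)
H_109 = 8921300974621008344560891131674592385138744074343/1691837260754386654006214227002266112914383247040

Direct summation: H_109 = 1 + 1/2 + ... + 1/109. The least common denominator is lcm(1, ..., 109) = 8459186303771933270031071135011330564571916235200; over this denominator the numerator is 8459186303771933270031071135011330564571916235200 + 4229593151885966635015535567505665282285958117600 + 2819728767923977756677023711670443521523972078400 + 2114796575942983317507767783752832641142979058800 + 1691837260754386654006214227002266112914383247040 + 1409864383961988878338511855835221760761986039200 + 1208455186253133324290153019287332937795988033600 + 1057398287971491658753883891876416320571489529400 + 939909589307992585559007903890147840507990692800 + 845918630377193327003107113501133056457191623520 + 769016936706539388184642830455575505870174203200 + 704932191980994439169255927917610880380993019600 + 650706638751687174617774702693179274197839710400 + 604227593126566662145076509643666468897994016800 + 563945753584795551335404742334088704304794415680 + 528699143985745829376941945938208160285744764700 + 497599194339525486472415949118313562621877425600 + 469954794653996292779503951945073920253995346400 + 445220331777470172106898480790070029714311380800 + 422959315188596663501553556750566528228595811760 + 402818395417711108096717673095777645931996011200 + 384508468353269694092321415227787752935087101600 + 367790708859649272610046571087449154981387662400 + 352466095990497219584627963958805440190496509800 + 338367452150877330801242845400453222582876649408 + 325353319375843587308887351346589637098919855200 + 313303196435997528519669301296715946835996897600 + 302113796563283331072538254821833234448997008400 + 291696079440411492070036935690045881536962628800 + 281972876792397775667702371167044352152397207840 + 272876977541030105484873262419720340792642459200 + 264349571992872914688470972969104080142872382350 + 256338978902179796061547610151858501956724734400 + 248799597169762743236207974559156781310938712800 + 241691037250626664858030603857466587559197606720 + 234977397326998146389751975972536960126997673200 + 228626656858700899190028949594900826069511249600 + 222610165888735086053449240395035014857155690400 + 216902212917229058205924900897726424732613236800 + 211479657594298331750776778375283264114297905880 + 206321617165169104147099295975886111331022347200 + 201409197708855554048358836547888822965998005600 + 196725262878417052791420258953751873594695726400 + 192254234176634847046160707613893876467543550800 + 187981917861598517111801580778029568101598138560 + 183895354429824636305023285543724577490693831200 + 179982687314296452553852577340666607756849281600 + 176233047995248609792313981979402720095248254900 + 172636455179019046327164717041047562542284004800 + 169183726075438665400621422700226611291438324704 + 165866398113175162157471983039437854207292475200 + 162676659687921793654443675673294818549459927600 + 159607288750413835283605115754930765369281438400 + 156651598217998764259834650648357973417998448800 + 153803387341307877636928566091115101174034840640 + 151056898281641665536269127410916617224498504200 + 148406777259156724035632826930023343238103793600 + 145848039720205746035018467845022940768481314400 + 143376039046981919831035103983242890924947732800 + 140986438396198887833851185583522176076198603920 + 138675185307736610984115920246087386304457643200 + 136438488770515052742436631209860170396321229600 + 134272798472570369365572557698592548643998670400 + 132174785996436457344235486484552040071436191175 + 130141327750337434923554940538635854839567942080 + 128169489451089898030773805075929250978362367200 + 126256511996596018955687628880766127829431585600 + 124399798584881371618103987279578390655469356400 + 122596902953216424203348857029149718327129220800 + 120845518625313332429015301928733293779598803360 + 119143469067210327746916494859314514993970651200 + 117488698663499073194875987986268480063498836600 + 115879264435231962603165358013853843350300222400 + 114313328429350449595014474797450413034755624800 + 112789150716959110267080948466817740860958883136 + 111305082944367543026724620197517507428577845200 + 109859562386648484026377547207939357981453457600 + 108451106458614529102962450448863212366306618400 + 107078307642682699620646470063434564108505268800 + 105739828797149165875388389187641632057148952940 + 104434398811999176173223100432238648945332299200 + 103160808582584552073549647987943055665511173600 + 101917907274360641807603266686883500777974894400 + 100704598854427777024179418273944411482999002800 + 99519838867905097294483189823662712524375485120 + 98362631439208526395710129476875936797347863200 + 97232026480137164023345645230015293845654209600 + 96127117088317423523080353806946938233771775400 + 95047037121032958090236754325970006343504676800 + 93990958930799258555900790389014784050799069280 + 92958091250241024945396386099025610599691387200 + 91947677214912318152511642771862288745346915600 + 90958992513676701828291087473240113597547486400 + 89991343657148226276926288670333303878424640800 + 89044066355494034421379696158014005942862276160 + 88116523997624304896156990989701360047624127450 + 87208106224452920309598671494962170768782641600 + 86318227589509523163582358520523781271142002400 + 85446326300726598687182536717286167318908244800 + 84591863037719332700310711350113305645719162352 + 83754319839326071980505654802092381827444715200 + 82933199056587581078735991519718927103646237600 + 82128022366717798738165739174867287034678798400 + 81338329843960896827221837836647409274729963800 + 80563679083542221619343534619155529186399202240 + 79803644375206917641802557877465382684640719200 + 79057815923102180093748328364591874435251553600 + 78325799108999382129917325324178986708999224400 + 77607213796072782293863037935883766647448772800 = 44606504873105041722804455658372961925693720371715, so H_109 = 44606504873105041722804455658372961925693720371715/8459186303771933270031071135011330564571916235200; reducing by gcd(44606504873105041722804455658372961925693720371715, 8459186303771933270031071135011330564571916235200) = 5 gives 8921300974621008344560891131674592385138744074343/1691837260754386654006214227002266112914383247040 ≈ 5.27314. (The PNT-adjacent estimate ln(109) + γ ≈ 5.26856 matches within O(1/n).)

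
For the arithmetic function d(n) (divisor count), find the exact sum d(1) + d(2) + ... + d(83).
Σ_{n ≤ 83} d(n) = 379

Compute d(n) for each 1 ≤ n ≤ 83: d(1) = 1, d(2) = 2, d(3) = 2, d(4) = 3, d(5) = 2, d(6) = 4, d(7) = 2, d(8) = 4, d(9) = 3, d(10) = 4, d(11) = 2, d(12) = 6, d(13) = 2, d(14) = 4, d(15) = 4, d(16) = 5, d(17) = 2, d(18) = 6, d(19) = 2, d(20) = 6, d(21) = 4, d(22) = 4, d(23) = 2, d(24) = 8, d(25) = 3, d(26) = 4, d(27) = 4, d(28) = 6, d(29) = 2, d(30) = 8, d(31) = 2, d(32) = 6, d(33) = 4, d(34) = 4, d(35) = 4, d(36) = 9, d(37) = 2, d(38) = 4, d(39) = 4, d(40) = 8, d(41) = 2, d(42) = 8, d(43) = 2, d(44) = 6, d(45) = 6, d(46) = 4, d(47) = 2, d(48) = 10, d(49) = 3, d(50) = 6, d(51) = 4, d(52) = 6, d(53) = 2, d(54) = 8, d(55) = 4, d(56) = 8, d(57) = 4, d(58) = 4, d(59) = 2, d(60) = 12, d(61) = 2, d(62) = 4, d(63) = 6, d(64) = 7, d(65) = 4, d(66) = 8, d(67) = 2, d(68) = 6, d(69) = 4, d(70) = 8, d(71) = 2, d(72) = 12, d(73) = 2, d(74) = 4, d(75) = 6, d(76) = 6, d(77) = 4, d(78) = 8, d(79) = 2, d(80) = 10, d(81) = 5, d(82) = 4, d(83) = 2. Summing all 83 values: 379. (Dirichlet's divisor formula: Σ_{n ≤ x} d(n) = x ln(x) + (2γ − 1) x + O(√x). For x = 83, the asymptotic estimate is ≈ 379.58.)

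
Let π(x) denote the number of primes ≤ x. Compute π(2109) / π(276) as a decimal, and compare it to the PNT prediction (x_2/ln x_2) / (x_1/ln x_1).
π(2109)/π(276) = 317/58 ≈ 5.4655;  PNT prediction ≈ 5.6111.

π(276) = 58 and π(2109) = 317, so π(2109)/π(276) ≈ 5.4655. The PNT-predicted ratio is (2109/ln(2109)) / (276/ln(276)) ≈ 5.6111. The two agree to within a few percent, as expected.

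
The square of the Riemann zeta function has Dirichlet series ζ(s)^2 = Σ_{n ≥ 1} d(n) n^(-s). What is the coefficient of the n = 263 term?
d(263) = 2

ζ(s)^2 = (Σ 1/m^s)(Σ 1/k^s). The coefficient of 1/n^s in the product is the number of ordered pairs (m, k) with mk = n, which equals d(n). For n = 263, divisors are [1, 263], so d(263) = 2.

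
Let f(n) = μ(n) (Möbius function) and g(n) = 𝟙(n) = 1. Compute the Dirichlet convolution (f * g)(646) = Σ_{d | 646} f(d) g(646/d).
(μ * 𝟙)(646) = 0

Divisors of 646: [1, 2, 17, 19, 34, 38, 323, 646]. For each d | 646:
  d = 1: μ(1) · 𝟙(646/1) = 1 · 1 = 1
  d = 2: μ(2) · 𝟙(646/2) = -1 · 1 = -1
  d = 17: μ(17) · 𝟙(646/17) = -1 · 1 = -1
  d = 19: μ(19) · 𝟙(646/19) = -1 · 1 = -1
  d = 34: μ(34) · 𝟙(646/34) = 1 · 1 = 1
  d = 38: μ(38) · 𝟙(646/38) = 1 · 1 = 1
  d = 323: μ(323) · 𝟙(646/323) = 1 · 1 = 1
  d = 646: μ(646) · 𝟙(646/646) = -1 · 1 = -1
Summing: (μ * 𝟙)(646) = 1 + -1 + -1 + -1 + 1 + 1 + 1 + -1 = 0.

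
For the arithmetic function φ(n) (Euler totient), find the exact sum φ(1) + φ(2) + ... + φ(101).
Σ_{n ≤ 101} φ(n) = 3144

Compute φ(n) for each 1 ≤ n ≤ 101: φ(1) = 1, φ(2) = 1, φ(3) = 2, φ(4) = 2, φ(5) = 4, φ(6) = 2, φ(7) = 6, φ(8) = 4, φ(9) = 6, φ(10) = 4, φ(11) = 10, φ(12) = 4, φ(13) = 12, φ(14) = 6, φ(15) = 8, φ(16) = 8, φ(17) = 16, φ(18) = 6, φ(19) = 18, φ(20) = 8, φ(21) = 12, φ(22) = 10, φ(23) = 22, φ(24) = 8, φ(25) = 20, φ(26) = 12, φ(27) = 18, φ(28) = 12, φ(29) = 28, φ(30) = 8, φ(31) = 30, φ(32) = 16, φ(33) = 20, φ(34) = 16, φ(35) = 24, φ(36) = 12, φ(37) = 36, φ(38) = 18, φ(39) = 24, φ(40) = 16, φ(41) = 40, φ(42) = 12, φ(43) = 42, φ(44) = 20, φ(45) = 24, φ(46) = 22, φ(47) = 46, φ(48) = 16, φ(49) = 42, φ(50) = 20, φ(51) = 32, φ(52) = 24, φ(53) = 52, φ(54) = 18, φ(55) = 40, φ(56) = 24, φ(57) = 36, φ(58) = 28, φ(59) = 58, φ(60) = 16, φ(61) = 60, φ(62) = 30, φ(63) = 36, φ(64) = 32, φ(65) = 48, φ(66) = 20, φ(67) = 66, φ(68) = 32, φ(69) = 44, φ(70) = 24, φ(71) = 70, φ(72) = 24, φ(73) = 72, φ(74) = 36, φ(75) = 40, φ(76) = 36, φ(77) = 60, φ(78) = 24, φ(79) = 78, φ(80) = 32, φ(81) = 54, φ(82) = 40, φ(83) = 82, φ(84) = 24, φ(85) = 64, φ(86) = 42, φ(87) = 56, φ(88) = 40, φ(89) = 88, φ(90) = 24, φ(91) = 72, φ(92) = 44, φ(93) = 60, φ(94) = 46, φ(95) = 72, φ(96) = 32, φ(97) = 96, φ(98) = 42, φ(99) = 60, φ(100) = 40, φ(101) = 100. Summing all 101 values: 3144. (Average order: Σ_{n ≤ x} φ(n) ~ (3/π²) x². For x = 101, (3/π²)·101² ≈ 3100.73.)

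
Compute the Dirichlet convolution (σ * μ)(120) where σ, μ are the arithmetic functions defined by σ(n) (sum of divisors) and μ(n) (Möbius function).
(σ * μ)(120) = 120

Divisors of 120: [1, 2, 3, 4, 5, 6, 8, 10, 12, 15, 20, 24, 30, 40, 60, 120]. For each d | 120:
  d = 1: σ(1) · μ(120/1) = 1 · 0 = 0
  d = 2: σ(2) · μ(120/2) = 3 · 0 = 0
  d = 3: σ(3) · μ(120/3) = 4 · 0 = 0
  d = 4: σ(4) · μ(120/4) = 7 · -1 = -7
  d = 5: σ(5) · μ(120/5) = 6 · 0 = 0
  d = 6: σ(6) · μ(120/6) = 12 · 0 = 0
  d = 8: σ(8) · μ(120/8) = 15 · 1 = 15
  d = 10: σ(10) · μ(120/10) = 18 · 0 = 0
  d = 12: σ(12) · μ(120/12) = 28 · 1 = 28
  d = 15: σ(15) · μ(120/15) = 24 · 0 = 0
  d = 20: σ(20) · μ(120/20) = 42 · 1 = 42
  d = 24: σ(24) · μ(120/24) = 60 · -1 = -60
  d = 30: σ(30) · μ(120/30) = 72 · 0 = 0
  d = 40: σ(40) · μ(120/40) = 90 · -1 = -90
  d = 60: σ(60) · μ(120/60) = 168 · -1 = -168
  d = 120: σ(120) · μ(120/120) = 360 · 1 = 360
Summing: (σ * μ)(120) = 0 + 0 + 0 + -7 + 0 + 0 + 15 + 0 + 28 + 0 + 42 + -60 + 0 + -90 + -168 + 360 = 120.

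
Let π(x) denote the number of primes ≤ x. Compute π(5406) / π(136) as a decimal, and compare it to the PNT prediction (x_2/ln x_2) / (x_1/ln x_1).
π(5406)/π(136) = 712/32 ≈ 22.2500;  PNT prediction ≈ 22.7193.

π(136) = 32 and π(5406) = 712, so π(5406)/π(136) ≈ 22.2500. The PNT-predicted ratio is (5406/ln(5406)) / (136/ln(136)) ≈ 22.7193. The two agree to within a few percent, as expected.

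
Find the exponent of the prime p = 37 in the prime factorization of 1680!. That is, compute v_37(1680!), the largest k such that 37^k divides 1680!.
v_37(1680!) = 46

Legendre's formula: v_p(n!) = Σ_{k ≥ 1} ⌊n / p^k⌋. For p = 37, n = 1680, the terms are:
  ⌊1680/37^1⌋ = ⌊1680/37⌋ = 45
  ⌊1680/37^2⌋ = ⌊1680/1369⌋ = 1
(the next term ⌊1680/37^3⌋ = 0, terminating the sum). Summing: v_37(1680!) = 45 + 1 = 46.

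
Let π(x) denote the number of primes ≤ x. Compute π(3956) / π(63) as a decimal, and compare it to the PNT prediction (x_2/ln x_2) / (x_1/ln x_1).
π(3956)/π(63) = 548/18 ≈ 30.4444;  PNT prediction ≈ 31.4093.

π(63) = 18 and π(3956) = 548, so π(3956)/π(63) ≈ 30.4444. The PNT-predicted ratio is (3956/ln(3956)) / (63/ln(63)) ≈ 31.4093. The two agree to within a few percent, as expected.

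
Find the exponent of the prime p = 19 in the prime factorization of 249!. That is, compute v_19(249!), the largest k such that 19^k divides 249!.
v_19(249!) = 13

Legendre's formula: v_p(n!) = Σ_{k ≥ 1} ⌊n / p^k⌋. For p = 19, n = 249, the terms are:
  ⌊249/19^1⌋ = ⌊249/19⌋ = 13
(the next term ⌊249/19^2⌋ = 0, terminating the sum). Summing: v_19(249!) = 13 = 13.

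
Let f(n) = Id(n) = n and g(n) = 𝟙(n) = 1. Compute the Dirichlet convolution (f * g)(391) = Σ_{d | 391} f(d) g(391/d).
(Id * 𝟙)(391) = 432

Divisors of 391: [1, 17, 23, 391]. For each d | 391:
  d = 1: Id(1) · 𝟙(391/1) = 1 · 1 = 1
  d = 17: Id(17) · 𝟙(391/17) = 17 · 1 = 17
  d = 23: Id(23) · 𝟙(391/23) = 23 · 1 = 23
  d = 391: Id(391) · 𝟙(391/391) = 391 · 1 = 391
Summing: (Id * 𝟙)(391) = 1 + 17 + 23 + 391 = 432.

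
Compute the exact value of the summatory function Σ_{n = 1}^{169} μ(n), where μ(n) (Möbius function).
Σ_{n ≤ 169} μ(n) = -1

Compute μ(n) for each 1 ≤ n ≤ 169: μ(1) = 1, μ(2) = -1, μ(3) = -1, μ(4) = 0, μ(5) = -1, μ(6) = 1, μ(7) = -1, μ(8) = 0, μ(9) = 0, μ(10) = 1, μ(11) = -1, μ(12) = 0, μ(13) = -1, μ(14) = 1, μ(15) = 1, μ(16) = 0, μ(17) = -1, μ(18) = 0, μ(19) = -1, μ(20) = 0, μ(21) = 1, μ(22) = 1, μ(23) = -1, μ(24) = 0, μ(25) = 0, μ(26) = 1, μ(27) = 0, μ(28) = 0, μ(29) = -1, μ(30) = -1, μ(31) = -1, μ(32) = 0, μ(33) = 1, μ(34) = 1, μ(35) = 1, μ(36) = 0, μ(37) = -1, μ(38) = 1, μ(39) = 1, μ(40) = 0, μ(41) = -1, μ(42) = -1, μ(43) = -1, μ(44) = 0, μ(45) = 0, μ(46) = 1, μ(47) = -1, μ(48) = 0, μ(49) = 0, μ(50) = 0, μ(51) = 1, μ(52) = 0, μ(53) = -1, μ(54) = 0, μ(55) = 1, μ(56) = 0, μ(57) = 1, μ(58) = 1, μ(59) = -1, μ(60) = 0, μ(61) = -1, μ(62) = 1, μ(63) = 0, μ(64) = 0, μ(65) = 1, μ(66) = -1, μ(67) = -1, μ(68) = 0, μ(69) = 1, μ(70) = -1, μ(71) = -1, μ(72) = 0, μ(73) = -1, μ(74) = 1, μ(75) = 0, μ(76) = 0, μ(77) = 1, μ(78) = -1, μ(79) = -1, μ(80) = 0, μ(81) = 0, μ(82) = 1, μ(83) = -1, μ(84) = 0, μ(85) = 1, μ(86) = 1, μ(87) = 1, μ(88) = 0, μ(89) = -1, μ(90) = 0, μ(91) = 1, μ(92) = 0, μ(93) = 1, μ(94) = 1, μ(95) = 1, μ(96) = 0, μ(97) = -1, μ(98) = 0, μ(99) = 0, μ(100) = 0, μ(101) = -1, μ(102) = -1, μ(103) = -1, μ(104) = 0, μ(105) = -1, μ(106) = 1, μ(107) = -1, μ(108) = 0, μ(109) = -1, μ(110) = -1, μ(111) = 1, μ(112) = 0, μ(113) = -1, μ(114) = -1, μ(115) = 1, μ(116) = 0, μ(117) = 0, μ(118) = 1, μ(119) = 1, μ(120) = 0, μ(121) = 0, μ(122) = 1, μ(123) = 1, μ(124) = 0, μ(125) = 0, μ(126) = 0, μ(127) = -1, μ(128) = 0, μ(129) = 1, μ(130) = -1, μ(131) = -1, μ(132) = 0, μ(133) = 1, μ(134) = 1, μ(135) = 0, μ(136) = 0, μ(137) = -1, μ(138) = -1, μ(139) = -1, μ(140) = 0, μ(141) = 1, μ(142) = 1, μ(143) = 1, μ(144) = 0, μ(145) = 1, μ(146) = 1, μ(147) = 0, μ(148) = 0, μ(149) = -1, μ(150) = 0, μ(151) = -1, μ(152) = 0, μ(153) = 0, μ(154) = -1, μ(155) = 1, μ(156) = 0, μ(157) = -1, μ(158) = 1, μ(159) = 1, μ(160) = 0, μ(161) = 1, μ(162) = 0, μ(163) = -1, μ(164) = 0, μ(165) = -1, μ(166) = 1, μ(167) = -1, μ(168) = 0, μ(169) = 0. Summing all 169 values: -1. (Mertens function M(x) = Σ_{n ≤ x} μ(n); on average M(x) should be small (PNT ⟺ M(x) = o(x)).)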